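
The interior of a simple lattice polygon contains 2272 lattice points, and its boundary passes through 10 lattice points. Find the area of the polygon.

2276

By Pick's theorem, A = I + B/2 − 1 = 2272 + 10/2 − 1 = 2276.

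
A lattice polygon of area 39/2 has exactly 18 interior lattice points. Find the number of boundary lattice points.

5

Pick's theorem gives A = I + B/2 − 1, so B = 2(A − I + 1) = 2(39/2 − 18 + 1) = 5.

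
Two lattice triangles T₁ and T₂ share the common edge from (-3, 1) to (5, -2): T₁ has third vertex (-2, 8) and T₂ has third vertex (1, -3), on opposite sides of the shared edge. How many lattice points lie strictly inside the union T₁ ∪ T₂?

The union is the simple quadrilateral with vertices (-3, 1), (-2, 8), (5, -2), (1, -3) in order.
The shoelace formula gives twice the area as |[(-3)·8 − (-2)·1] + [(-2)·(-2) − 5·8] + [5·(-3) − 1·(-2)] + [1·1 − (-3)·(-3)]| = 79, so the area is 39.5.
The number of boundary lattice points is Σ gcd(|Δx|,|Δy|) = gcd(1,7) + gcd(7,10) + gcd(4,1) + gcd(4,4) = 1+1+1+4 = 7.
By Pick's theorem I = A − B/2 + 1 = 39.5 − 7/2 + 1 = 37.

37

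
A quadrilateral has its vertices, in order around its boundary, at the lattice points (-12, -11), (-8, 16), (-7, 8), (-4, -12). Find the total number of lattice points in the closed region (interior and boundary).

111

By the shoelace formula, twice the signed area is |[(-12)·16 − (-8)·(-11)] + [(-8)·8 − (-7)·16] + [(-7)·(-12) − (-4)·8] + [(-4)·(-11) − (-12)·(-12)]| = 216, so the area is 108.
Along each edge there are gcd(|Δx|,|Δy|)+1 lattice points, so counting each shared vertex once the boundary has gcd(4,27) + gcd(1,8) + gcd(3,20) + gcd(8,1) = 1+1+1+1 = 4.
Pick's theorem gives I = A − B/2 + 1 = 108 − 4/2 + 1 = 107, so the closed region contains I + B = 107 + 4 = 111 lattice points.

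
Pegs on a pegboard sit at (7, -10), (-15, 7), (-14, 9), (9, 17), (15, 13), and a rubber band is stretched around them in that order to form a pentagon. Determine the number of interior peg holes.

416

The shoelace formula gives twice the area as |(7·7 − (-15)·(-10)) + ((-15)·9 − (-14)·7) + ((-14)·17 − 9·9) + (9·13 − 15·17) + (15·(-10) − 7·13)| = 836, so the area is 418.
Along each edge there are gcd(|Δx|,|Δy|)+1 lattice points, so counting each shared vertex once the boundary has gcd(22,17) + gcd(1,2) + gcd(23,8) + gcd(6,4) + gcd(8,23) = 1+1+1+2+1 = 6.
By Pick's theorem A = I + B/2 − 1, so I = 418 − 6/2 + 1 = 416.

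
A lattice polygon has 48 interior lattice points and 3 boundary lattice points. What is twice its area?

97

By Pick's theorem, A = I + B/2 − 1 = 48 + 3/2 − 1 = 97/2.
Hence 2A = 97.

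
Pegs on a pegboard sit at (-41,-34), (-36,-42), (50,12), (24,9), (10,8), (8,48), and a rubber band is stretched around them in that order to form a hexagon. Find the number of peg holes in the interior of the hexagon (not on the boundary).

2268

Using the shoelace formula, 2A = |((-41)·(-42) − (-36)·(-34)) + ((-36)·12 − 50·(-42)) + (50·9 − 24·12) + (24·8 − 10·9) + (10·48 − 8·8) + (8·(-34) − (-41)·48)| = 4542, so the area is 2271.
The number of boundary lattice points is Σ gcd(|Δx|,|Δy|) = gcd(5,8) + gcd(86,54) + gcd(26,3) + gcd(14,1) + gcd(2,40) + gcd(49,82) = 1+2+1+1+2+1 = 8.
Pick's theorem gives I = A − B/2 + 1 = 2271 − 8/2 + 1 = 2268.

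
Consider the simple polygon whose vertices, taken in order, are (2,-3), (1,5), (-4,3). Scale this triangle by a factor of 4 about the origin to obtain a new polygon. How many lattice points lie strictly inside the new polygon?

321

Using the shoelace formula, 2A = |[2·5 − 1·(-3)] + [1·3 − (-4)·5] + [(-4)·(-3) − 2·3]| = 42, so the area is 21.
Along each edge there are gcd(|Δx|,|Δy|)+1 lattice points, so counting each shared vertex once the boundary has gcd(1,8) + gcd(5,2) + gcd(6,6) = 1+1+6 = 8.
Scaling by 4 multiplies the area by 4² = 16 (so the new area is 336) and multiplies the boundary lattice-point count by 4, giving 32.
By Pick's theorem, the interior count of the dilated polygon is 336 − 32/2 + 1 = 321.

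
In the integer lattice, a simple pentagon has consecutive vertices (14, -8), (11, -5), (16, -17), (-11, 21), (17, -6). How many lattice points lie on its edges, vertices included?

Summing gcd(|Δx|,|Δy|) over the edges gives the boundary count: gcd(3,3) + gcd(5,12) + gcd(27,38) + gcd(28,27) + gcd(3,2) = 3+1+1+1+1 = 7.

7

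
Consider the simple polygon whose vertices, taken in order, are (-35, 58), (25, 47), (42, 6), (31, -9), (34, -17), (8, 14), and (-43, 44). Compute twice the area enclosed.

Using the shoelace formula, 2A = |((-35)·47 − 25·58) + (25·6 − 42·47) + (42·(-9) − 31·6) + (31·(-17) − 34·(-9)) + (34·14 − 8·(-17)) + (8·44 − (-43)·14) + ((-43)·58 − (-35)·44)| = 5092, so the area is 2546.

5092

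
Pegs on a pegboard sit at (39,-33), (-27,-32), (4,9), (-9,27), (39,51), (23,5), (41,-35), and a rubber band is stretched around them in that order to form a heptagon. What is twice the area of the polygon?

By the shoelace formula, twice the signed area is |(39·(-32) − (-27)·(-33)) + ((-27)·9 − 4·(-32)) + (4·27 − (-9)·9) + ((-9)·51 − 39·27) + (39·5 − 23·51) + (23·(-35) − 41·5) + (41·(-33) − 39·(-35))| = 5553, so the area is 5553/2.

5553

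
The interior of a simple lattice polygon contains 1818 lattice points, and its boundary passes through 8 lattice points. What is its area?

Pick's theorem states A = I + B/2 − 1, so A = 1818 + 8/2 − 1 = 1821.

1821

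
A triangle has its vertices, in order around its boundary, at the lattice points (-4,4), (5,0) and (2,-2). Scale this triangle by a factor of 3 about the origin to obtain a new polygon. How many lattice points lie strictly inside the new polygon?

Using the shoelace formula, 2A = |[(-4)·0 − 5·4] + [5·(-2) − 2·0] + [2·4 − (-4)·(-2)]| = 30, so the area is 15.
The number of boundary lattice points is Σ gcd(|Δx|,|Δy|) = gcd(9,4) + gcd(3,2) + gcd(6,6) = 1+1+6 = 8.
Scaling by 3 multiplies the area by 3² = 9 (so the new area is 135) and multiplies the boundary lattice-point count by 3, giving 24.
By Pick's theorem, the interior count of the dilated polygon is 135 − 24/2 + 1 = 124.

124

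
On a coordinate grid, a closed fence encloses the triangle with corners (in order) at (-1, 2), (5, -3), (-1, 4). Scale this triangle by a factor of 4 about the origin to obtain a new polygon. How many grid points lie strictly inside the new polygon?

89

By the shoelace formula, twice the signed area is |((-1)·(-3) − 5·2) + (5·4 − (-1)·(-3)) + ((-1)·2 − (-1)·4)| = 12, so the area is 6.
The number of boundary lattice points is Σ gcd(|Δx|,|Δy|) = gcd(6,5) + gcd(6,7) + gcd(0,2) = 1+1+2 = 4.
Scaling by 4 multiplies the area by 4² = 16 (so the new area is 96) and multiplies the boundary lattice-point count by 4, giving 16.
By Pick's theorem, the interior count of the dilated polygon is 96 − 16/2 + 1 = 89.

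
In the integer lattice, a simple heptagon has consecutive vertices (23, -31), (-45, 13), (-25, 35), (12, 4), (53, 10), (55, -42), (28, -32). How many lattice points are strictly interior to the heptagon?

3220

The shoelace formula gives twice the area as |[23·13 − (-45)·(-31)] + [(-45)·35 − (-25)·13] + [(-25)·4 − 12·35] + [12·10 − 53·4] + [53·(-42) − 55·10] + [55·(-32) − 28·(-42)] + [28·(-31) − 23·(-32)]| = 6450, so the area is 3225.
The number of boundary lattice points is Σ gcd(|Δx|,|Δy|) = gcd(68,44) + gcd(20,22) + gcd(37,31) + gcd(41,6) + gcd(2,52) + gcd(27,10) + gcd(5,1) = 4+2+1+1+2+1+1 = 12.
By Pick's theorem A = I + B/2 − 1, so I = 3225 − 12/2 + 1 = 3220.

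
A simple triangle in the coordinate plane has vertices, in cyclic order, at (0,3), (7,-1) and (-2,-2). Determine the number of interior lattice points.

By the shoelace formula, twice the signed area is |[0·(-1) − 7·3] + [7·(-2) − (-2)·(-1)] + [(-2)·3 − 0·(-2)]| = 43, so the area is 21.5.
The number of boundary lattice points is Σ gcd(|Δx|,|Δy|) = gcd(7,4) + gcd(9,1) + gcd(2,5) = 1+1+1 = 3.
By Pick's theorem A = I + B/2 − 1, so I = 21.5 − 3/2 + 1 = 21.

21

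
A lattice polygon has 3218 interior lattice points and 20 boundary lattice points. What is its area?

Pick's theorem states A = I + B/2 − 1, so A = 3218 + 20/2 − 1 = 3227.

3227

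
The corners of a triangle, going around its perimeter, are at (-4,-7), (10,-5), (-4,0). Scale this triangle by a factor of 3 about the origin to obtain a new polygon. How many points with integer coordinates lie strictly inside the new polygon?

Using the shoelace formula, 2A = |[(-4)·(-5) − 10·(-7)] + [10·0 − (-4)·(-5)] + [(-4)·(-7) − (-4)·0]| = 98, so the area is 49.
Along each edge there are gcd(|Δx|,|Δy|)+1 lattice points, so counting each shared vertex once the boundary has gcd(14,2) + gcd(14,5) + gcd(0,7) = 2+1+7 = 10.
Scaling by 3 multiplies the area by 3² = 9 (so the new area is 441) and multiplies the boundary lattice-point count by 3, giving 30.
By Pick's theorem, the interior count of the dilated polygon is 441 − 30/2 + 1 = 427.

427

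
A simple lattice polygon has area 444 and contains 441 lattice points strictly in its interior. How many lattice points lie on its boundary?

8

Pick's theorem gives A = I + B/2 − 1, so B = 2(A − I + 1) = 2(444 − 441 + 1) = 8.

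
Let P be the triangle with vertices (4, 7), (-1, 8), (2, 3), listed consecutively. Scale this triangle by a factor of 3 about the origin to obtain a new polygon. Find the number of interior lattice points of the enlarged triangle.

Using the shoelace formula, 2A = |(4·8 − (-1)·7) + ((-1)·3 − 2·8) + (2·7 − 4·3)| = 22, so the area is 11.
Along each edge there are gcd(|Δx|,|Δy|)+1 lattice points, so counting each shared vertex once the boundary has gcd(5,1) + gcd(3,5) + gcd(2,4) = 1+1+2 = 4.
Scaling by 3 multiplies the area by 3² = 9 (so the new area is 99) and multiplies the boundary lattice-point count by 3, giving 12.
By Pick's theorem, the interior count of the dilated polygon is 99 − 12/2 + 1 = 94.

94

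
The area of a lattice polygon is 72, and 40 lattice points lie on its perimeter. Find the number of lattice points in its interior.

Pick's theorem A = I + B/2 − 1 rearranges to I = A − B/2 + 1 = 72 − 40/2 + 1 = 53.

53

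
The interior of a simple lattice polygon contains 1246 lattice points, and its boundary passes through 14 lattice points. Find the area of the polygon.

1252

By Pick's theorem, A = I + B/2 − 1 = 1246 + 14/2 − 1 = 1252.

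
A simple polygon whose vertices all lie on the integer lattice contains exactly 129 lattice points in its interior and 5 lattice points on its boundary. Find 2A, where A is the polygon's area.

261

By Pick's theorem, A = I + B/2 − 1 = 129 + 5/2 − 1 = 261/2.
Hence 2A = 261.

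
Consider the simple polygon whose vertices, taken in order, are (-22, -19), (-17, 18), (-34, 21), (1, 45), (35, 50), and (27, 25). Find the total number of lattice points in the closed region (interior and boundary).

Using the shoelace formula, 2A = |((-22)·18 − (-17)·(-19)) + ((-17)·21 − (-34)·18) + ((-34)·45 − 1·21) + (1·50 − 35·45) + (35·25 − 27·50) + (27·(-19) − (-22)·25)| = 3978, so the area is 1989.
Summing gcd(|Δx|,|Δy|) over the edges gives the boundary count: gcd(5,37) + gcd(17,3) + gcd(35,24) + gcd(34,5) + gcd(8,25) + gcd(49,44) = 1+1+1+1+1+1 = 6.
Pick's theorem gives I = A − B/2 + 1 = 1989 − 6/2 + 1 = 1987, so the closed region contains I + B = 1987 + 6 = 1993 lattice points.

1993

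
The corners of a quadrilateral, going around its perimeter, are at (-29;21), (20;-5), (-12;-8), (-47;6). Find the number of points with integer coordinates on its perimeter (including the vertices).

12

The number of boundary lattice points is Σ gcd(|Δx|,|Δy|) = gcd(49,26) + gcd(32,3) + gcd(35,14) + gcd(18,15) = 1+1+7+3 = 12.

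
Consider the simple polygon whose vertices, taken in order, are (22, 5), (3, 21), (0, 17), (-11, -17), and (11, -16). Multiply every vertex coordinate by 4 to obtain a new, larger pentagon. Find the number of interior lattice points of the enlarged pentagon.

The shoelace formula gives twice the area as |[22·21 − 3·5] + [3·17 − 0·21] + [0·(-17) − (-11)·17] + [(-11)·(-16) − 11·(-17)] + [11·5 − 22·(-16)]| = 1455, so the area is 727.5.
Summing gcd(|Δx|,|Δy|) over the edges gives the boundary count: gcd(19,16) + gcd(3,4) + gcd(11,34) + gcd(22,1) + gcd(11,21) = 1+1+1+1+1 = 5.
Scaling by 4 multiplies the area by 4² = 16 (so the new area is 11640) and multiplies the boundary lattice-point count by 4, giving 20.
By Pick's theorem, the interior count of the dilated polygon is 11640 − 20/2 + 1 = 11631.

11631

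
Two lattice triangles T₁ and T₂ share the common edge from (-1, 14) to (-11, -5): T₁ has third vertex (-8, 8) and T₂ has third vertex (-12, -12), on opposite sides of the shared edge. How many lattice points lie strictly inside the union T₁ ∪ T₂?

The union is the simple quadrilateral with vertices (-1, 14), (-8, 8), (-11, -5), (-12, -12) in order.
Using the shoelace formula, 2A = |[(-1)·8 − (-8)·14] + [(-8)·(-5) − (-11)·8] + [(-11)·(-12) − (-12)·(-5)] + [(-12)·14 − (-1)·(-12)]| = 124, so the area is 62.
The number of boundary lattice points is Σ gcd(|Δx|,|Δy|) = gcd(7,6) + gcd(3,13) + gcd(1,7) + gcd(11,26) = 1+1+1+1 = 4.
By Pick's theorem I = A − B/2 + 1 = 62 − 4/2 + 1 = 61.

61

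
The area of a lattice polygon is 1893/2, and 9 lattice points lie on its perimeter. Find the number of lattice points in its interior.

943

Pick's theorem A = I + B/2 − 1 rearranges to I = A − B/2 + 1 = 1893/2 − 9/2 + 1 = 943.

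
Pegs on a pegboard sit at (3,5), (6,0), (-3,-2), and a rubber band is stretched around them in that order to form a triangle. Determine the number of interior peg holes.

Using the shoelace formula, 2A = |(3·0 − 6·5) + (6·(-2) − (-3)·0) + ((-3)·5 − 3·(-2))| = 51, so the area is 51/2.
Summing gcd(|Δx|,|Δy|) over the edges gives the boundary count: gcd(3,5) + gcd(9,2) + gcd(6,7) = 1+1+1 = 3.
By Pick's theorem A = I + B/2 − 1, so I = 51/2 − 3/2 + 1 = 25.

25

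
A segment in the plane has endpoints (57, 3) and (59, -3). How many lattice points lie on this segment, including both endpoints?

The number of lattice points on a segment between lattice points is gcd(|Δx|,|Δy|) + 1 = gcd(2,6) + 1 = 2 + 1 = 3.

3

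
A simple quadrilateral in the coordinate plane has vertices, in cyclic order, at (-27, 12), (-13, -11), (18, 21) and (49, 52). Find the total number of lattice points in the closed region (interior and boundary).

By the shoelace formula, twice the signed area is |((-27)·(-11) − (-13)·12) + ((-13)·21 − 18·(-11)) + (18·52 − 49·21) + (49·12 − (-27)·52)| = 2277, so the area is 2277/2.
Summing gcd(|Δx|,|Δy|) over the edges gives the boundary count: gcd(14,23) + gcd(31,32) + gcd(31,31) + gcd(76,40) = 1+1+31+4 = 37.
Pick's theorem gives I = A − B/2 + 1 = 2277/2 − 37/2 + 1 = 1121, so the closed region contains I + B = 1121 + 37 = 1158 lattice points.

1158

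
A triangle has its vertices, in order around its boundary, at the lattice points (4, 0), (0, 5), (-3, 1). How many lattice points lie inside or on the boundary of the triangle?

Using the shoelace formula, 2A = |(4·5 − 0·0) + (0·1 − (-3)·5) + ((-3)·0 − 4·1)| = 31, so the area is 15.5.
Summing gcd(|Δx|,|Δy|) over the edges gives the boundary count: gcd(4,5) + gcd(3,4) + gcd(7,1) = 1+1+1 = 3.
Pick's theorem gives I = A − B/2 + 1 = 15.5 − 3/2 + 1 = 15, so the closed region contains I + B = 15 + 3 = 18 lattice points.

18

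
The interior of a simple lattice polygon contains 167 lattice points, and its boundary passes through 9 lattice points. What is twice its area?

341

By Pick's theorem, A = I + B/2 − 1 = 167 + 9/2 − 1 = 341/2.
Hence 2A = 341.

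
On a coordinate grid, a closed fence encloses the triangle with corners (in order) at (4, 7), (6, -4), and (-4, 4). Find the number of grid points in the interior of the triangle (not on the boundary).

Using the shoelace formula, 2A = |(4·(-4) − 6·7) + (6·4 − (-4)·(-4)) + ((-4)·7 − 4·4)| = 94, so the area is 47.
Along each edge there are gcd(|Δx|,|Δy|)+1 lattice points, so counting each shared vertex once the boundary has gcd(2,11) + gcd(10,8) + gcd(8,3) = 1+2+1 = 4.
By Pick's theorem A = I + B/2 − 1, so I = 47 − 4/2 + 1 = 46.

46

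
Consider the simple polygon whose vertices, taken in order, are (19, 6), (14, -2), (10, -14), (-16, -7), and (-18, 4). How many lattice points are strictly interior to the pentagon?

480

The shoelace formula gives twice the area as |(19·(-2) − 14·6) + (14·(-14) − 10·(-2)) + (10·(-7) − (-16)·(-14)) + ((-16)·4 − (-18)·(-7)) + ((-18)·6 − 19·4)| = 966, so the area is 483.
Along each edge there are gcd(|Δx|,|Δy|)+1 lattice points, so counting each shared vertex once the boundary has gcd(5,8) + gcd(4,12) + gcd(26,7) + gcd(2,11) + gcd(37,2) = 1+4+1+1+1 = 8.
Pick's theorem gives I = A − B/2 + 1 = 483 − 8/2 + 1 = 480.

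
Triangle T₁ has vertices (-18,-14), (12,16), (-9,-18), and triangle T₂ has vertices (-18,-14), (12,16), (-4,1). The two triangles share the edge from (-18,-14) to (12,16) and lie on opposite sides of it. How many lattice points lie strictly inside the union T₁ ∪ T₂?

209

The union is the simple quadrilateral with vertices (-18,-14), (-9,-18), (12,16), (-4,1) in order.
Using the shoelace formula, 2A = |((-18)·(-18) − (-9)·(-14)) + ((-9)·16 − 12·(-18)) + (12·1 − (-4)·16) + ((-4)·(-14) − (-18)·1)| = 420, so the area is 210.
Summing gcd(|Δx|,|Δy|) over the edges gives the boundary count: gcd(9,4) + gcd(21,34) + gcd(16,15) + gcd(14,15) = 1+1+1+1 = 4.
By Pick's theorem I = A − B/2 + 1 = 210 − 4/2 + 1 = 209.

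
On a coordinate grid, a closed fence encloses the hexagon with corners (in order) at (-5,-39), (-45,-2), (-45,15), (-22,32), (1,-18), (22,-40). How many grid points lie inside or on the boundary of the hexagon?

The shoelace formula gives twice the area as |[(-5)·(-2) − (-45)·(-39)] + [(-45)·15 − (-45)·(-2)] + [(-45)·32 − (-22)·15] + [(-22)·(-18) − 1·32] + [1·(-40) − 22·(-18)] + [22·(-39) − (-5)·(-40)]| = 3958, so the area is 1979.
Along each edge there are gcd(|Δx|,|Δy|)+1 lattice points, so counting each shared vertex once the boundary has gcd(40,37) + gcd(0,17) + gcd(23,17) + gcd(23,50) + gcd(21,22) + gcd(27,1) = 1+17+1+1+1+1 = 22.
Pick's theorem gives I = A − B/2 + 1 = 1979 − 22/2 + 1 = 1969, so the closed region contains I + B = 1969 + 22 = 1991 lattice points.

1991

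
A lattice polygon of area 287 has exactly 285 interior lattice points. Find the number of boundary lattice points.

Pick's theorem gives A = I + B/2 − 1, so B = 2(A − I + 1) = 2(287 − 285 + 1) = 6.

6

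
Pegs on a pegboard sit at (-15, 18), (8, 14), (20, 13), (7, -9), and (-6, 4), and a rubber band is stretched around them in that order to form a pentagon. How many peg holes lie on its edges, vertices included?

Along each edge there are gcd(|Δx|,|Δy|)+1 lattice points, so counting each shared vertex once the boundary has gcd(23,4) + gcd(12,1) + gcd(13,22) + gcd(13,13) + gcd(9,14) = 1+1+1+13+1 = 17.

17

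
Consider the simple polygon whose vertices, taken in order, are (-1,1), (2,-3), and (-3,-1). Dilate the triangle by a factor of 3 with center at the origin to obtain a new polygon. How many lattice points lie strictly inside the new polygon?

58

Using the shoelace formula, 2A = |[(-1)·(-3) − 2·1] + [2·(-1) − (-3)·(-3)] + [(-3)·1 − (-1)·(-1)]| = 14, so the area is 7.
The number of boundary lattice points is Σ gcd(|Δx|,|Δy|) = gcd(3,4) + gcd(5,2) + gcd(2,2) = 1+1+2 = 4.
Scaling by 3 multiplies the area by 3² = 9 (so the new area is 63) and multiplies the boundary lattice-point count by 3, giving 12.
By Pick's theorem, the interior count of the dilated polygon is 63 − 12/2 + 1 = 58.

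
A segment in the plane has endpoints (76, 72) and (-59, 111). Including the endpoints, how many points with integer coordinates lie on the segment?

The number of lattice points on a segment between lattice points is gcd(|Δx|,|Δy|) + 1 = gcd(135,39) + 1 = 3 + 1 = 4.

4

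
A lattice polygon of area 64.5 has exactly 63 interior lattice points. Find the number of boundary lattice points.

Pick's theorem gives A = I + B/2 − 1, so B = 2(A − I + 1) = 2(64.5 − 63 + 1) = 5.

5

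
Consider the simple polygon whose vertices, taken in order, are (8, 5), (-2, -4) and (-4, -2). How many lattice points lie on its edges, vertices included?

4

Summing gcd(|Δx|,|Δy|) over the edges gives the boundary count: gcd(10,9) + gcd(2,2) + gcd(12,7) = 1+2+1 = 4.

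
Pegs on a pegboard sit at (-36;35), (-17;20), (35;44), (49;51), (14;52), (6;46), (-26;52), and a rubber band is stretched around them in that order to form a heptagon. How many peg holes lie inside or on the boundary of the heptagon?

By the shoelace formula, twice the signed area is |((-36)·20 − (-17)·35) + ((-17)·44 − 35·20) + (35·51 − 49·44) + (49·52 − 14·51) + (14·46 − 6·52) + (6·52 − (-26)·46) + ((-26)·35 − (-36)·52)| = 2692, so the area is 1346.
Along each edge there are gcd(|Δx|,|Δy|)+1 lattice points, so counting each shared vertex once the boundary has gcd(19,15) + gcd(52,24) + gcd(14,7) + gcd(35,1) + gcd(8,6) + gcd(32,6) + gcd(10,17) = 1+4+7+1+2+2+1 = 18.
Pick's theorem gives I = A − B/2 + 1 = 1346 − 18/2 + 1 = 1338, so the closed region contains I + B = 1338 + 18 = 1356 lattice points.

1356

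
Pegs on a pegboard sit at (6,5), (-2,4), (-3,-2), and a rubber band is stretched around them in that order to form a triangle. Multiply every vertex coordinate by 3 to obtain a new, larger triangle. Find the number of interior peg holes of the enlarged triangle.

By the shoelace formula, twice the signed area is |[6·4 − (-2)·5] + [(-2)·(-2) − (-3)·4] + [(-3)·5 − 6·(-2)]| = 47, so the area is 47/2.
Along each edge there are gcd(|Δx|,|Δy|)+1 lattice points, so counting each shared vertex once the boundary has gcd(8,1) + gcd(1,6) + gcd(9,7) = 1+1+1 = 3.
Scaling by 3 multiplies the area by 3² = 9 (so the new area is 211.5) and multiplies the boundary lattice-point count by 3, giving 9.
By Pick's theorem, the interior count of the dilated polygon is 211.5 − 9/2 + 1 = 208.

208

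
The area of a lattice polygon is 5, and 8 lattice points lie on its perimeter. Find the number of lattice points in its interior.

2

Pick's theorem A = I + B/2 − 1 rearranges to I = A − B/2 + 1 = 5 − 8/2 + 1 = 2.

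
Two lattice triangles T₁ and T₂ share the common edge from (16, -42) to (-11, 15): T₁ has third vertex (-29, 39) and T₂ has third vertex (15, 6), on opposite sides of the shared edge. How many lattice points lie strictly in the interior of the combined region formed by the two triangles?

The union is the simple quadrilateral with vertices (16, -42), (-29, 39), (-11, 15), (15, 6) in order.
By the shoelace formula, twice the signed area is |[16·39 − (-29)·(-42)] + [(-29)·15 − (-11)·39] + [(-11)·6 − 15·15] + [15·(-42) − 16·6]| = 1617, so the area is 1617/2.
Along each edge there are gcd(|Δx|,|Δy|)+1 lattice points, so counting each shared vertex once the boundary has gcd(45,81) + gcd(18,24) + gcd(26,9) + gcd(1,48) = 9+6+1+1 = 17.
By Pick's theorem I = A − B/2 + 1 = 1617/2 − 17/2 + 1 = 801.

801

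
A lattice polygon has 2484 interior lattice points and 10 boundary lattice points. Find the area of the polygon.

By Pick's theorem, A = I + B/2 − 1 = 2484 + 10/2 − 1 = 2488.

2488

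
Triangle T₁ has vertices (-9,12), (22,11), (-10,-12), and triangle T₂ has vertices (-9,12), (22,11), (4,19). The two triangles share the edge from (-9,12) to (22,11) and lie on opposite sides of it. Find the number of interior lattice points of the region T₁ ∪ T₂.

The union is the simple quadrilateral with vertices (-9,12), (-10,-12), (22,11), (4,19) in order.
By the shoelace formula, twice the signed area is |((-9)·(-12) − (-10)·12) + ((-10)·11 − 22·(-12)) + (22·19 − 4·11) + (4·12 − (-9)·19)| = 975, so the area is 975/2.
The number of boundary lattice points is Σ gcd(|Δx|,|Δy|) = gcd(1,24) + gcd(32,23) + gcd(18,8) + gcd(13,7) = 1+1+2+1 = 5.
By Pick's theorem I = A − B/2 + 1 = 975/2 − 5/2 + 1 = 486.

486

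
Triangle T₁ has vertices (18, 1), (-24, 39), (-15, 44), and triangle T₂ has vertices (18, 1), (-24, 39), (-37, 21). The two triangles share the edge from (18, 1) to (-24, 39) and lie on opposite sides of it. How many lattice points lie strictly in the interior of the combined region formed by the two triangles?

The union is the simple quadrilateral with vertices (18, 1), (-15, 44), (-24, 39), (-37, 21) in order.
By the shoelace formula, twice the signed area is |[18·44 − (-15)·1] + [(-15)·39 − (-24)·44] + [(-24)·21 − (-37)·39] + [(-37)·1 − 18·21]| = 1802, so the area is 901.
The number of boundary lattice points is Σ gcd(|Δx|,|Δy|) = gcd(33,43) + gcd(9,5) + gcd(13,18) + gcd(55,20) = 1+1+1+5 = 8.
By Pick's theorem I = A − B/2 + 1 = 901 − 8/2 + 1 = 898.

898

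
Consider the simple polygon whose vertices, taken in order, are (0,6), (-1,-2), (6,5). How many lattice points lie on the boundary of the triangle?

The number of boundary lattice points is Σ gcd(|Δx|,|Δy|) = gcd(1,8) + gcd(7,7) + gcd(6,1) = 1+7+1 = 9.

9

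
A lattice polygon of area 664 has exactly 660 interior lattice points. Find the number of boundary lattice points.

10

Pick's theorem gives A = I + B/2 − 1, so B = 2(A − I + 1) = 2(664 − 660 + 1) = 10.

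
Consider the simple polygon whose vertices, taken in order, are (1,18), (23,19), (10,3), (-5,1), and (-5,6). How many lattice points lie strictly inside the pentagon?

300

By the shoelace formula, twice the signed area is |[1·19 − 23·18] + [23·3 − 10·19] + [10·1 − (-5)·3] + [(-5)·6 − (-5)·1] + [(-5)·18 − 1·6]| = 612, so the area is 306.
The number of boundary lattice points is Σ gcd(|Δx|,|Δy|) = gcd(22,1) + gcd(13,16) + gcd(15,2) + gcd(0,5) + gcd(6,12) = 1+1+1+5+6 = 14.
Pick's theorem gives I = A − B/2 + 1 = 306 − 14/2 + 1 = 300.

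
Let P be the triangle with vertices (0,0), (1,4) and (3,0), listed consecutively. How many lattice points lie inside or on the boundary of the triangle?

10

Using the shoelace formula, 2A = |(0·4 − 1·0) + (1·0 − 3·4) + (3·0 − 0·0)| = 12, so the area is 6.
Along each edge there are gcd(|Δx|,|Δy|)+1 lattice points, so counting each shared vertex once the boundary has gcd(1,4) + gcd(2,4) + gcd(3,0) = 1+2+3 = 6.
Pick's theorem gives I = A − B/2 + 1 = 6 − 6/2 + 1 = 4, so the closed region contains I + B = 4 + 6 = 10 lattice points.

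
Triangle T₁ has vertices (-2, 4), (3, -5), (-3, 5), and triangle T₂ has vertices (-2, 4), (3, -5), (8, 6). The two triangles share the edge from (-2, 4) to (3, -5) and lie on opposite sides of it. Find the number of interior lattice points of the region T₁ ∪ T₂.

The union is the simple quadrilateral with vertices (-2, 4), (-3, 5), (3, -5), (8, 6) in order.
By the shoelace formula, twice the signed area is |[(-2)·5 − (-3)·4] + [(-3)·(-5) − 3·5] + [3·6 − 8·(-5)] + [8·4 − (-2)·6]| = 104, so the area is 52.
Along each edge there are gcd(|Δx|,|Δy|)+1 lattice points, so counting each shared vertex once the boundary has gcd(1,1) + gcd(6,10) + gcd(5,11) + gcd(10,2) = 1+2+1+2 = 6.
By Pick's theorem I = A − B/2 + 1 = 52 − 6/2 + 1 = 50.

50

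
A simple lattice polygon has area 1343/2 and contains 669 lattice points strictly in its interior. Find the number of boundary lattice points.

7

Pick's theorem gives A = I + B/2 − 1, so B = 2(A − I + 1) = 2(1343/2 − 669 + 1) = 7.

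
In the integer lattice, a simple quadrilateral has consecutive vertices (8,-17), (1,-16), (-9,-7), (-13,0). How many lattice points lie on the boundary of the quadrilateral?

The number of boundary lattice points is Σ gcd(|Δx|,|Δy|) = gcd(7,1) + gcd(10,9) + gcd(4,7) + gcd(21,17) = 1+1+1+1 = 4.

4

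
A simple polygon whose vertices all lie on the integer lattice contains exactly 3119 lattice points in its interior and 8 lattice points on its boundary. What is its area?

3122

Pick's theorem states A = I + B/2 − 1, so A = 3119 + 8/2 − 1 = 3122.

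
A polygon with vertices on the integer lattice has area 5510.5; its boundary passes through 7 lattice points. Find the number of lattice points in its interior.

From Pick's theorem, I = A − B/2 + 1 = 5510.5 − 7/2 + 1 = 5508.

5508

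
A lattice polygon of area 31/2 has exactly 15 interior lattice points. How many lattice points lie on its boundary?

Pick's theorem gives A = I + B/2 − 1, so B = 2(A − I + 1) = 2(31/2 − 15 + 1) = 3.

3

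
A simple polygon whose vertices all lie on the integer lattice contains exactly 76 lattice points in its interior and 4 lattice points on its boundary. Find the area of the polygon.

By Pick's theorem, A = I + B/2 − 1 = 76 + 4/2 − 1 = 77.

77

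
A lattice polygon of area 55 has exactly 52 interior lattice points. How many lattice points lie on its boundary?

Pick's theorem gives A = I + B/2 − 1, so B = 2(A − I + 1) = 2(55 − 52 + 1) = 8.

8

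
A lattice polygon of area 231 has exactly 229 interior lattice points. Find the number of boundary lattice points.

6

Pick's theorem gives A = I + B/2 − 1, so B = 2(A − I + 1) = 2(231 − 229 + 1) = 6.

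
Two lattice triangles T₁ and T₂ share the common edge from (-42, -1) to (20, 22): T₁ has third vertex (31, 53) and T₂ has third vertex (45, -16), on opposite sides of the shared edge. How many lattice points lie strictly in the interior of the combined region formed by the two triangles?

2298

The union is the simple quadrilateral with vertices (-42, -1), (31, 53), (20, 22), (45, -16) in order.
The shoelace formula gives twice the area as |[(-42)·53 − 31·(-1)] + [31·22 − 20·53] + [20·(-16) − 45·22] + [45·(-1) − (-42)·(-16)]| = 4600, so the area is 2300.
Along each edge there are gcd(|Δx|,|Δy|)+1 lattice points, so counting each shared vertex once the boundary has gcd(73,54) + gcd(11,31) + gcd(25,38) + gcd(87,15) = 1+1+1+3 = 6.
By Pick's theorem I = A − B/2 + 1 = 2300 − 6/2 + 1 = 2298.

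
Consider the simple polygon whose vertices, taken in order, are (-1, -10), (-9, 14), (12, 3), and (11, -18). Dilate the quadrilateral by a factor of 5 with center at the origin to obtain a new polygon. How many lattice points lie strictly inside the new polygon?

8416

Using the shoelace formula, 2A = |[(-1)·14 − (-9)·(-10)] + [(-9)·3 − 12·14] + [12·(-18) − 11·3] + [11·(-10) − (-1)·(-18)]| = 676, so the area is 338.
Along each edge there are gcd(|Δx|,|Δy|)+1 lattice points, so counting each shared vertex once the boundary has gcd(8,24) + gcd(21,11) + gcd(1,21) + gcd(12,8) = 8+1+1+4 = 14.
Scaling by 5 multiplies the area by 5² = 25 (so the new area is 8450) and multiplies the boundary lattice-point count by 5, giving 70.
By Pick's theorem, the interior count of the dilated polygon is 8450 − 70/2 + 1 = 8416.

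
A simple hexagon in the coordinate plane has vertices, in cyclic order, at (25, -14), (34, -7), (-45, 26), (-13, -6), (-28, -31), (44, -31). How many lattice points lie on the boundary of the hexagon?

112

The number of boundary lattice points is Σ gcd(|Δx|,|Δy|) = gcd(9,7) + gcd(79,33) + gcd(32,32) + gcd(15,25) + gcd(72,0) + gcd(19,17) = 1+1+32+5+72+1 = 112.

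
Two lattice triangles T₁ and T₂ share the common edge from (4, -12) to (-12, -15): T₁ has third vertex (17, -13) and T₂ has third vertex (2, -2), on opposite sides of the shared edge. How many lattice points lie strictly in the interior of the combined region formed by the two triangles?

The union is the simple quadrilateral with vertices (4, -12), (17, -13), (-12, -15), (2, -2) in order.
By the shoelace formula, twice the signed area is |(4·(-13) − 17·(-12)) + (17·(-15) − (-12)·(-13)) + ((-12)·(-2) − 2·(-15)) + (2·(-12) − 4·(-2))| = 221, so the area is 110.5.
The number of boundary lattice points is Σ gcd(|Δx|,|Δy|) = gcd(13,1) + gcd(29,2) + gcd(14,13) + gcd(2,10) = 1+1+1+2 = 5.
By Pick's theorem I = A − B/2 + 1 = 110.5 − 5/2 + 1 = 109.

109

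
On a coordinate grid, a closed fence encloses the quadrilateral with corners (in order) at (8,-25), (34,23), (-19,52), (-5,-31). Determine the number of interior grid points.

2229

The shoelace formula gives twice the area as |(8·23 − 34·(-25)) + (34·52 − (-19)·23) + ((-19)·(-31) − (-5)·52) + ((-5)·(-25) − 8·(-31))| = 4461, so the area is 4461/2.
Summing gcd(|Δx|,|Δy|) over the edges gives the boundary count: gcd(26,48) + gcd(53,29) + gcd(14,83) + gcd(13,6) = 2+1+1+1 = 5.
Pick's theorem gives I = A − B/2 + 1 = 4461/2 − 5/2 + 1 = 2229.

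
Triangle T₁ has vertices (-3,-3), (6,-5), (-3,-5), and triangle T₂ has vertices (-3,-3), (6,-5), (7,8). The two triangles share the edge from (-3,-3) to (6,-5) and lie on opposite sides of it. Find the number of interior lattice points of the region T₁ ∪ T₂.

63

The union is the simple quadrilateral with vertices (-3,-3), (-3,-5), (6,-5), (7,8) in order.
By the shoelace formula, twice the signed area is |((-3)·(-5) − (-3)·(-3)) + ((-3)·(-5) − 6·(-5)) + (6·8 − 7·(-5)) + (7·(-3) − (-3)·8)| = 137, so the area is 68.5.
Summing gcd(|Δx|,|Δy|) over the edges gives the boundary count: gcd(0,2) + gcd(9,0) + gcd(1,13) + gcd(10,11) = 2+9+1+1 = 13.
By Pick's theorem I = A − B/2 + 1 = 68.5 − 13/2 + 1 = 63.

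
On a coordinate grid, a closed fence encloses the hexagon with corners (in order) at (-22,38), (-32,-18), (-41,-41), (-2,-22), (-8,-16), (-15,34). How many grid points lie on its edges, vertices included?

The number of boundary lattice points is Σ gcd(|Δx|,|Δy|) = gcd(10,56) + gcd(9,23) + gcd(39,19) + gcd(6,6) + gcd(7,50) + gcd(7,4) = 2+1+1+6+1+1 = 12.

12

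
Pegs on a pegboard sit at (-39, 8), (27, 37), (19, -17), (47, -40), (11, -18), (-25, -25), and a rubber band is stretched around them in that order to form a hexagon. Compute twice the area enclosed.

5088

The shoelace formula gives twice the area as |((-39)·37 − 27·8) + (27·(-17) − 19·37) + (19·(-40) − 47·(-17)) + (47·(-18) − 11·(-40)) + (11·(-25) − (-25)·(-18)) + ((-25)·8 − (-39)·(-25))| = 5088, so the area is 2544.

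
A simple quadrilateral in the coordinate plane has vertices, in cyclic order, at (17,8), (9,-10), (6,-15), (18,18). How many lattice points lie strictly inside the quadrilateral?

The shoelace formula gives twice the area as |[17·(-10) − 9·8] + [9·(-15) − 6·(-10)] + [6·18 − 18·(-15)] + [18·8 − 17·18]| = 101, so the area is 50.5.
Summing gcd(|Δx|,|Δy|) over the edges gives the boundary count: gcd(8,18) + gcd(3,5) + gcd(12,33) + gcd(1,10) = 2+1+3+1 = 7.
By Pick's theorem A = I + B/2 − 1, so I = 50.5 − 7/2 + 1 = 48.

48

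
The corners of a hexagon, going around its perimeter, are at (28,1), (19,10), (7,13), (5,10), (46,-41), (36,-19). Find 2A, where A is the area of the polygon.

948

The shoelace formula gives twice the area as |(28·10 − 19·1) + (19·13 − 7·10) + (7·10 − 5·13) + (5·(-41) − 46·10) + (46·(-19) − 36·(-41)) + (36·1 − 28·(-19))| = 948, so the area is 474.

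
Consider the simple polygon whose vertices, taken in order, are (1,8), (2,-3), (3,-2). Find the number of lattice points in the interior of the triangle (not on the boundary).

5

The shoelace formula gives twice the area as |[1·(-3) − 2·8] + [2·(-2) − 3·(-3)] + [3·8 − 1·(-2)]| = 12, so the area is 6.
The number of boundary lattice points is Σ gcd(|Δx|,|Δy|) = gcd(1,11) + gcd(1,1) + gcd(2,10) = 1+1+2 = 4.
By Pick's theorem A = I + B/2 − 1, so I = 6 − 4/2 + 1 = 5.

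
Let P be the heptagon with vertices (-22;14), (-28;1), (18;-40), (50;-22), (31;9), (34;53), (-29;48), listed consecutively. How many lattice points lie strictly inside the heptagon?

The shoelace formula gives twice the area as |((-22)·1 − (-28)·14) + ((-28)·(-40) − 18·1) + (18·(-22) − 50·(-40)) + (50·9 − 31·(-22)) + (31·53 − 34·9) + (34·48 − (-29)·53) + ((-29)·14 − (-22)·48)| = 9364, so the area is 4682.
Summing gcd(|Δx|,|Δy|) over the edges gives the boundary count: gcd(6,13) + gcd(46,41) + gcd(32,18) + gcd(19,31) + gcd(3,44) + gcd(63,5) + gcd(7,34) = 1+1+2+1+1+1+1 = 8.
By Pick's theorem A = I + B/2 − 1, so I = 4682 − 8/2 + 1 = 4679.

4679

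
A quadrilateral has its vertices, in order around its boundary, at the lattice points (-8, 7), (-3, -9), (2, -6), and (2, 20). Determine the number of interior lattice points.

164

The shoelace formula gives twice the area as |[(-8)·(-9) − (-3)·7] + [(-3)·(-6) − 2·(-9)] + [2·20 − 2·(-6)] + [2·7 − (-8)·20]| = 355, so the area is 177.5.
The number of boundary lattice points is Σ gcd(|Δx|,|Δy|) = gcd(5,16) + gcd(5,3) + gcd(0,26) + gcd(10,13) = 1+1+26+1 = 29.
Pick's theorem gives I = A − B/2 + 1 = 177.5 − 29/2 + 1 = 164.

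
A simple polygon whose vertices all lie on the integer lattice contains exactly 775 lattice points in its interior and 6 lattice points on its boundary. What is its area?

777

Pick's theorem states A = I + B/2 − 1, so A = 775 + 6/2 − 1 = 777.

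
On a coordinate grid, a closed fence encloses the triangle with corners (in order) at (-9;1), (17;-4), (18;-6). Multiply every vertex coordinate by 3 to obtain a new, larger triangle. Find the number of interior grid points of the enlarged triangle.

The shoelace formula gives twice the area as |((-9)·(-4) − 17·1) + (17·(-6) − 18·(-4)) + (18·1 − (-9)·(-6))| = 47, so the area is 23.5.
Summing gcd(|Δx|,|Δy|) over the edges gives the boundary count: gcd(26,5) + gcd(1,2) + gcd(27,7) = 1+1+1 = 3.
Scaling by 3 multiplies the area by 3² = 9 (so the new area is 211.5) and multiplies the boundary lattice-point count by 3, giving 9.
By Pick's theorem, the interior count of the dilated polygon is 211.5 − 9/2 + 1 = 208.

208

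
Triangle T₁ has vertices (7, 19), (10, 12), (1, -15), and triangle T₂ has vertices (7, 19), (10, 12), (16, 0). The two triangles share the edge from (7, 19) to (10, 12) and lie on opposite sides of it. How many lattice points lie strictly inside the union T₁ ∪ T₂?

67

The union is the simple quadrilateral with vertices (7, 19), (1, -15), (10, 12), (16, 0) in order.
The shoelace formula gives twice the area as |[7·(-15) − 1·19] + [1·12 − 10·(-15)] + [10·0 − 16·12] + [16·19 − 7·0]| = 150, so the area is 75.
Summing gcd(|Δx|,|Δy|) over the edges gives the boundary count: gcd(6,34) + gcd(9,27) + gcd(6,12) + gcd(9,19) = 2+9+6+1 = 18.
By Pick's theorem I = A − B/2 + 1 = 75 − 18/2 + 1 = 67.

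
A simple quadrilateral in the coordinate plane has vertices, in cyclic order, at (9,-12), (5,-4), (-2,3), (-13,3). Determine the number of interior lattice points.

86

The shoelace formula gives twice the area as |[9·(-4) − 5·(-12)] + [5·3 − (-2)·(-4)] + [(-2)·3 − (-13)·3] + [(-13)·(-12) − 9·3]| = 193, so the area is 193/2.
Summing gcd(|Δx|,|Δy|) over the edges gives the boundary count: gcd(4,8) + gcd(7,7) + gcd(11,0) + gcd(22,15) = 4+7+11+1 = 23.
By Pick's theorem A = I + B/2 − 1, so I = 193/2 − 23/2 + 1 = 86.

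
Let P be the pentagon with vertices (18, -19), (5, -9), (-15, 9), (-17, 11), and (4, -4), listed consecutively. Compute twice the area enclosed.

Using the shoelace formula, 2A = |(18·(-9) − 5·(-19)) + (5·9 − (-15)·(-9)) + ((-15)·11 − (-17)·9) + ((-17)·(-4) − 4·11) + (4·(-19) − 18·(-4))| = 149, so the area is 74.5.

149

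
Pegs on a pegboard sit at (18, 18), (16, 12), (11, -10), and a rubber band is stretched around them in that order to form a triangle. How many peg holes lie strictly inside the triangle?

3

By the shoelace formula, twice the signed area is |[18·12 − 16·18] + [16·(-10) − 11·12] + [11·18 − 18·(-10)]| = 14, so the area is 7.
Summing gcd(|Δx|,|Δy|) over the edges gives the boundary count: gcd(2,6) + gcd(5,22) + gcd(7,28) = 2+1+7 = 10.
By Pick's theorem A = I + B/2 − 1, so I = 7 − 10/2 + 1 = 3.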